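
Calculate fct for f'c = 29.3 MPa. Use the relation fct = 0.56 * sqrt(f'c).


fct = 0.56 * sqrt(29.3)
= 0.56 * 5.413
= 3.031 MPa

3.031


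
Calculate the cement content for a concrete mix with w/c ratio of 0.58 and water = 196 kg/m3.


Cement = water / (w/c)
= 196 / 0.58
= 337.9 kg/m3

337.9


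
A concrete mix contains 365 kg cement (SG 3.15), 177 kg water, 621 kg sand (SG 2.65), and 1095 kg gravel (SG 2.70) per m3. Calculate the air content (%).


Vol cement = 365 / (3.15 * 1000) = 0.115873 m3
Vol water = 177 / 1000 = 0.177 m3
Vol sand = 621 / (2.65 * 1000) = 0.23434 m3
Vol gravel = 1095 / (2.70 * 1000) = 0.405556 m3
Total solid + water volume = 0.932768 m3
Air = (1 - 0.932768) * 100 = 6.72%

6.72


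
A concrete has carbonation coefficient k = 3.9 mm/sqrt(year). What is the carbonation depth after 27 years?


depth = k * sqrt(t)
= 3.9 * sqrt(27)
= 20.26 mm

20.26


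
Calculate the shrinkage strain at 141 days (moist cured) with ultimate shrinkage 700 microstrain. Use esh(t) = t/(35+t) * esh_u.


esh(141) = 141 / (35 + 141) * 700
= 141 / 176 * 700
= 560.8 microstrain

560.8


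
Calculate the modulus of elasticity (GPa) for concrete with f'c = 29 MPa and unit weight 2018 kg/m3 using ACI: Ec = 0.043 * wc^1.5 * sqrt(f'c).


Ec = 0.043 * 2018^1.5 * sqrt(29) / 1000
= 20.99 GPa

20.99


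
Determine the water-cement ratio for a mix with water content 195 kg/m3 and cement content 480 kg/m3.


w/c = water / cement
w/c = 195 / 480 = 0.406

0.406


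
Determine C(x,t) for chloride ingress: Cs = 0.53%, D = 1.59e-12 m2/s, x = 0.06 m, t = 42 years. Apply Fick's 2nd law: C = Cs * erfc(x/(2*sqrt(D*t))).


t_seconds = 42 * 365.25 * 24 * 3600 = 1325419200.0 s
arg = 0.06 / (2 * sqrt(1.59e-12 * 1325419200.0))
= 0.6535
erfc(0.6535) = 0.3554
C = 0.53 * 0.3554 = 0.1884%

0.1884


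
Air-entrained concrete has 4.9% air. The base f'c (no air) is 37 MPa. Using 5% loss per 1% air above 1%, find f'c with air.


Strength loss = (4.9 - 1) * 5 = 19.5%
f'c = 37 * (1 - 19.5/100)
= 29.78 MPa

29.78


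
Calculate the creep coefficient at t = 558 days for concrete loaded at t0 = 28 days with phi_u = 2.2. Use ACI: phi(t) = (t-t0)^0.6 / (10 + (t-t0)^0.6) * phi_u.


dt = 558 - 28 = 530
phi = 530^0.6 / (10 + 530^0.6) * 2.2
= 1.786

1.786


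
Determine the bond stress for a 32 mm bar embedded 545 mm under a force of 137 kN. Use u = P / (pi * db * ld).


u = P / (pi * db * ld)
= 137 * 1000 / (pi * 32 * 545)
= 2.5 MPa

2.5


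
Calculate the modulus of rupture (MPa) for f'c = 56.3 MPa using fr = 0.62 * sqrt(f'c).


fr = 0.62 * sqrt(56.3)
= 4.652 MPa

4.652


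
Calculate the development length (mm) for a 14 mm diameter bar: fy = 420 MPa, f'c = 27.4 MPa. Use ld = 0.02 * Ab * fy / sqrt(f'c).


Ab = pi * 14^2 / 4 = 153.938 mm2
ld = 0.02 * 153.938 * 420 / sqrt(27.4)
= 247.0 mm

247.0


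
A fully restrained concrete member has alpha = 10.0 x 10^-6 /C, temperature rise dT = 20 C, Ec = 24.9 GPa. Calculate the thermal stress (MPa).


sigma = alpha * dT * Ec
= 10.0e-6 * 20 * 24.9 * 1000
= 4.98 MPa

4.98


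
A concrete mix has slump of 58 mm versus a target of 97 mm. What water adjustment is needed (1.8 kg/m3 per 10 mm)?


Difference = 97 - 58 = 39 mm
Water adjustment = 39 * 1.8 / 10 = 7.0 kg/m3

7.0


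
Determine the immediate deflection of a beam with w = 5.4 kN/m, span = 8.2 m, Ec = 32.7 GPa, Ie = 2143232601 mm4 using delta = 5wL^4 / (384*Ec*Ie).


Convert: L = 8.2 m = 8200 mm, Ec = 32.7 GPa = 32700 MPa
delta = 5 * 5.4 * 8200^4 / (384 * 32700 * 2143232601)
= 4.54 mm

4.54


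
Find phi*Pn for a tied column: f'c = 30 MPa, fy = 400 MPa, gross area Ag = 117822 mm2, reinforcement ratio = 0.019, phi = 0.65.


Ast = rho * Ag = 0.019 * 117822 = 2238.618 mm2
phi*Pn = 0.65 * 0.80 * (0.85 * 30 * (117822 - 2238.618) + 400 * 2238.618) / 1000
= 1998.27 kN

1998.27


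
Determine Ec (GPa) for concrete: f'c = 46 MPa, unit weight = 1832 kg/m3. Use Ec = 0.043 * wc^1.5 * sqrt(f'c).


Ec = 0.043 * 1832^1.5 * sqrt(46) / 1000
= 22.87 GPa

22.87


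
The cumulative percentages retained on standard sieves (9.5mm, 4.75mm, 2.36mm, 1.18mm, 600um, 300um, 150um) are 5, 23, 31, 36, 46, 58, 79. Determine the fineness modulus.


FM = sum(cumulative % retained) / 100
= 278 / 100
= 2.78

2.78


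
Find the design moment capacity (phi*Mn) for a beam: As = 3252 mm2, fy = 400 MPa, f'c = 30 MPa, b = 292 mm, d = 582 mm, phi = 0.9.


a = As * fy / (0.85 * f'c * b)
= 3252 * 400 / (0.85 * 30 * 292)
= 174.6978 mm
Mn = As * fy * (d - a/2) / 10^6
= 643.4421 kN-m
phi*Mn = 0.9 * 643.4421 = 579.1 kN-m

579.1


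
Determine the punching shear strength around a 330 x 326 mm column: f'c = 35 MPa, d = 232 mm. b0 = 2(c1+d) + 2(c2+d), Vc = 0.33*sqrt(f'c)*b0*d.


b0 = 2*(330 + 232) + 2*(326 + 232) = 2240 mm
Vc = 0.33 * sqrt(35) * 2240 * 232 / 1000
= 1014.57 kN

1014.57


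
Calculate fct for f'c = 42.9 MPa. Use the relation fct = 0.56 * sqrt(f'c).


fct = 0.56 * sqrt(42.9)
= 0.56 * 6.55
= 3.668 MPa

3.668


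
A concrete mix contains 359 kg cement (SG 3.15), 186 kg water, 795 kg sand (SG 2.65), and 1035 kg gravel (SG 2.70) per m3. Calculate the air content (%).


Vol cement = 359 / (3.15 * 1000) = 0.113968 m3
Vol water = 186 / 1000 = 0.186 m3
Vol sand = 795 / (2.65 * 1000) = 0.3 m3
Vol gravel = 1035 / (2.70 * 1000) = 0.383333 m3
Total solid + water volume = 0.983302 m3
Air = (1 - 0.983302) * 100 = 1.67%

1.67


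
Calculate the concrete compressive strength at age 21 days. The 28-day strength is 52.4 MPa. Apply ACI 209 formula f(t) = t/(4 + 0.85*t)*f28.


f(21) = 21 / (4 + 0.85 * 21) * 52.4
= 21 / 21.85 * 52.4
= 50.36 MPa

50.36


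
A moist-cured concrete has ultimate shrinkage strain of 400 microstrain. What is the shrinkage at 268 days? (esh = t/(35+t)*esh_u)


esh(268) = 268 / (35 + 268) * 400
= 268 / 303 * 400
= 353.8 microstrain

353.8


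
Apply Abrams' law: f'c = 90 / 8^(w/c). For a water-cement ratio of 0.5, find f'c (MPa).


f'c = 90 / 8^0.5
= 90 / 2.828
= 31.82 MPa

31.82


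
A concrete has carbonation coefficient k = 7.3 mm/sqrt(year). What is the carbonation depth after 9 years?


depth = k * sqrt(t)
= 7.3 * sqrt(9)
= 21.9 mm

21.9


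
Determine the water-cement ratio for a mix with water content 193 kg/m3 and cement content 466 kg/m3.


w/c = water / cement
w/c = 193 / 466 = 0.414

0.414


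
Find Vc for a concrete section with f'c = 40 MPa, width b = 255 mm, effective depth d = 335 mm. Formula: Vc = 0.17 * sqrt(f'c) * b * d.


Vc = 0.17 * sqrt(40) * 255 * 335 / 1000
= 91.85 kN

91.85


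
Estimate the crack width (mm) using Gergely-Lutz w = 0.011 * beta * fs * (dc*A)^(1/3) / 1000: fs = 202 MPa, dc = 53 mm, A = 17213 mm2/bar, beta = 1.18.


w = 0.011 * beta * fs * (dc * A)^(1/3) / 1000
= 0.011 * 1.18 * 202 * (53 * 17213)^(1/3) / 1000
= 0.254 mm

0.254


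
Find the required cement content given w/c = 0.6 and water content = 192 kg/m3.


Cement = water / (w/c)
= 192 / 0.6
= 320.0 kg/m3

320.0


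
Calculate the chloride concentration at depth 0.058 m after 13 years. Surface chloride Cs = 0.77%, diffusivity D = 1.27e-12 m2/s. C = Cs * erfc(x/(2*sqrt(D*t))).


t_seconds = 13 * 365.25 * 24 * 3600 = 410248800.0 s
arg = 0.058 / (2 * sqrt(1.27e-12 * 410248800.0))
= 1.2705
erfc(1.2705) = 0.0724
C = 0.77 * 0.0724 = 0.0557%

0.0557


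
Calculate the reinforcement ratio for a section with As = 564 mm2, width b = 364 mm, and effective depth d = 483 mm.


rho = As / (b * d)
= 564 / (364 * 483)
= 0.0032

0.0032


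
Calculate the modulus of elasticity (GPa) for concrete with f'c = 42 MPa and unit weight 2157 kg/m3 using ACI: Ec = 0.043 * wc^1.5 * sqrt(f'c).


Ec = 0.043 * 2157^1.5 * sqrt(42) / 1000
= 27.92 GPa

27.92


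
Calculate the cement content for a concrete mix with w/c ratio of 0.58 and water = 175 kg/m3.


Cement = water / (w/c)
= 175 / 0.58
= 301.7 kg/m3

301.7


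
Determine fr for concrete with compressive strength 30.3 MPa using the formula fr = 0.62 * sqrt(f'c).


fr = 0.62 * sqrt(30.3)
= 3.413 MPa

3.413


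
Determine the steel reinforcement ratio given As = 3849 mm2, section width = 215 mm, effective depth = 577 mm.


rho = As / (b * d)
= 3849 / (215 * 577)
= 0.031

0.031


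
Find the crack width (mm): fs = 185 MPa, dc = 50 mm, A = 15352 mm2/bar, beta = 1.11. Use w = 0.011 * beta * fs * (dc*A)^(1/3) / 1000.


w = 0.011 * beta * fs * (dc * A)^(1/3) / 1000
= 0.011 * 1.11 * 185 * (50 * 15352)^(1/3) / 1000
= 0.207 mm

0.207


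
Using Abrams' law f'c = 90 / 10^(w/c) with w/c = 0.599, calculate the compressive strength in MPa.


f'c = 90 / 10^0.599
= 90 / 3.972
= 22.66 MPa

22.66


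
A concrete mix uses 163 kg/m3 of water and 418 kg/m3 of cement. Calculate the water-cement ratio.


w/c = water / cement
w/c = 163 / 418 = 0.39

0.39


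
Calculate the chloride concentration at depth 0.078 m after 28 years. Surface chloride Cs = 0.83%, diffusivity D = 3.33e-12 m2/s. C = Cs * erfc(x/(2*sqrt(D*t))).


t_seconds = 28 * 365.25 * 24 * 3600 = 883612800.0 s
arg = 0.078 / (2 * sqrt(3.33e-12 * 883612800.0))
= 0.719
erfc(0.719) = 0.3093
C = 0.83 * 0.3093 = 0.2567%

0.2567


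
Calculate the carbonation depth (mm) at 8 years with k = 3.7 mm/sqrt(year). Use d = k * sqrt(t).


depth = k * sqrt(t)
= 3.7 * sqrt(8)
= 10.47 mm

10.47


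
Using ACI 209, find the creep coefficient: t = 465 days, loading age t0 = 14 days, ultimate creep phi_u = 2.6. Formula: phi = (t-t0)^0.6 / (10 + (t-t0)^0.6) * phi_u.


dt = 465 - 14 = 451
phi = 451^0.6 / (10 + 451^0.6) * 2.6
= 2.071

2.071


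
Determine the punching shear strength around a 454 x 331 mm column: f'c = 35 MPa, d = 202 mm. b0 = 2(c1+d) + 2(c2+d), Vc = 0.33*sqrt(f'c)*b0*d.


b0 = 2*(454 + 202) + 2*(331 + 202) = 2378 mm
Vc = 0.33 * sqrt(35) * 2378 * 202 / 1000
= 937.8 kN

937.8


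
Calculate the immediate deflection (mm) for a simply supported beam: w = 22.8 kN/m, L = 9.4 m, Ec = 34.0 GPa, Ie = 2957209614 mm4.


Convert: L = 9.4 m = 9400 mm, Ec = 34.0 GPa = 34000 MPa
delta = 5 * 22.8 * 9400^4 / (384 * 34000 * 2957209614)
= 23.05 mm

23.05


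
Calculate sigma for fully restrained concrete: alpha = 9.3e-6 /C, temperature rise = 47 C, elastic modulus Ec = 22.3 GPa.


sigma = alpha * dT * Ec
= 9.3e-6 * 47 * 22.3 * 1000
= 9.747 MPa

9.747


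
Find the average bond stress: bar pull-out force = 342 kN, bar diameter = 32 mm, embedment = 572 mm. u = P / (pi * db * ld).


u = P / (pi * db * ld)
= 342 * 1000 / (pi * 32 * 572)
= 5.947 MPa

5.947


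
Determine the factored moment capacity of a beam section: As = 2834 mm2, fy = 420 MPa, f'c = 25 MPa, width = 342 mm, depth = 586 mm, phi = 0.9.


a = As * fy / (0.85 * f'c * b)
= 2834 * 420 / (0.85 * 25 * 342)
= 163.7812 mm
Mn = As * fy * (d - a/2) / 10^6
= 600.0313 kN-m
phi*Mn = 0.9 * 600.0313 = 540.03 kN-m

540.03


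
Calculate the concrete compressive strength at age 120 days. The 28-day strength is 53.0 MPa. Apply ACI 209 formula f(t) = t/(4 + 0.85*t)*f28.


f(120) = 120 / (4 + 0.85 * 120) * 53.0
= 120 / 106.0 * 53.0
= 60.0 MPa

60.0


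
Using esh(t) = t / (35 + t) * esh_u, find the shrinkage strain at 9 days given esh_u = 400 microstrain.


esh(9) = 9 / (35 + 9) * 400
= 9 / 44 * 400
= 81.8 microstrain

81.8


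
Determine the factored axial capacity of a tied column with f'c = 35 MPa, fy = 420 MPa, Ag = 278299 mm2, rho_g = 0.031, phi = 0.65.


Ast = rho * Ag = 0.031 * 278299 = 8627.269 mm2
phi*Pn = 0.65 * 0.80 * (0.85 * 35 * (278299 - 8627.269) + 420 * 8627.269) / 1000
= 6056.02 kN

6056.02


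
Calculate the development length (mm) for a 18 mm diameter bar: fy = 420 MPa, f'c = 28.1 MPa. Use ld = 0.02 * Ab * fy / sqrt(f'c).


Ab = pi * 18^2 / 4 = 254.469 mm2
ld = 0.02 * 254.469 * 420 / sqrt(28.1)
= 403.2 mm

403.2


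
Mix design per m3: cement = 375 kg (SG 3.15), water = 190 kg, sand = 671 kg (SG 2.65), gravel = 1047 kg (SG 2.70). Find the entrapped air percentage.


Vol cement = 375 / (3.15 * 1000) = 0.119048 m3
Vol water = 190 / 1000 = 0.19 m3
Vol sand = 671 / (2.65 * 1000) = 0.253208 m3
Vol gravel = 1047 / (2.70 * 1000) = 0.387778 m3
Total solid + water volume = 0.950033 m3
Air = (1 - 0.950033) * 100 = 5.0%

5.0


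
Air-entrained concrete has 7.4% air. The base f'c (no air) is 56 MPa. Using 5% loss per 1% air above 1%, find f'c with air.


Strength loss = (7.4 - 1) * 5 = 32.0%
f'c = 56 * (1 - 32.0/100)
= 38.08 MPa

38.08


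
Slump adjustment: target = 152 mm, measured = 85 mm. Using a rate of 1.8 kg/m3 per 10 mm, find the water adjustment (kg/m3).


Difference = 152 - 85 = 67 mm
Water adjustment = 67 * 1.8 / 10 = 12.1 kg/m3

12.1


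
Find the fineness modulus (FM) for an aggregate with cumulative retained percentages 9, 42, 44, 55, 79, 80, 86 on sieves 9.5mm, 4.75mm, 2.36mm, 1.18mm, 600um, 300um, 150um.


FM = sum(cumulative % retained) / 100
= 395 / 100
= 3.95

3.95


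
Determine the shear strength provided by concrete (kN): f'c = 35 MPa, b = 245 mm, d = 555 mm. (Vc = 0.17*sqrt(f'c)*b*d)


Vc = 0.17 * sqrt(35) * 245 * 555 / 1000
= 136.75 kN

136.75


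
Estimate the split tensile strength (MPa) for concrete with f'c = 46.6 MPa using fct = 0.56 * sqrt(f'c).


fct = 0.56 * sqrt(46.6)
= 0.56 * 6.826
= 3.823 MPa

3.823


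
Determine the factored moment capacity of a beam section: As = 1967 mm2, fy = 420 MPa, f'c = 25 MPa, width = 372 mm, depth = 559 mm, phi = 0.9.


a = As * fy / (0.85 * f'c * b)
= 1967 * 420 / (0.85 * 25 * 372)
= 104.5085 mm
Mn = As * fy * (d - a/2) / 10^6
= 418.6429 kN-m
phi*Mn = 0.9 * 418.6429 = 376.78 kN-m

376.78


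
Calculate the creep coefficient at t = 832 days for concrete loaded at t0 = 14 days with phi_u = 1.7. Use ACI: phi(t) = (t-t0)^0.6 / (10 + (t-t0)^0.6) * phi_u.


dt = 832 - 14 = 818
phi = 818^0.6 / (10 + 818^0.6) * 1.7
= 1.442

1.442


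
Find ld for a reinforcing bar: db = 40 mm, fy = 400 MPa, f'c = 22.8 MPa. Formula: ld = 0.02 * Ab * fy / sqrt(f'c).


Ab = pi * 40^2 / 4 = 1256.637 mm2
ld = 0.02 * 1256.637 * 400 / sqrt(22.8)
= 2105.4 mm

2105.4


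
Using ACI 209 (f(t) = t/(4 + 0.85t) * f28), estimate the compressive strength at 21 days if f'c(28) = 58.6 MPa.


f(21) = 21 / (4 + 0.85 * 21) * 58.6
= 21 / 21.85 * 58.6
= 56.32 MPa

56.32


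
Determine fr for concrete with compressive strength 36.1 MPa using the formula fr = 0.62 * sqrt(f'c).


fr = 0.62 * sqrt(36.1)
= 3.725 MPa

3.725


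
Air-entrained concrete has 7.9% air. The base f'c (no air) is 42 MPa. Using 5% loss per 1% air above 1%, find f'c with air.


Strength loss = (7.9 - 1) * 5 = 34.5%
f'c = 42 * (1 - 34.5/100)
= 27.51 MPa

27.51


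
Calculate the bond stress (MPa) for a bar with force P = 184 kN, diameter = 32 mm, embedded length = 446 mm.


u = P / (pi * db * ld)
= 184 * 1000 / (pi * 32 * 446)
= 4.104 MPa

4.104


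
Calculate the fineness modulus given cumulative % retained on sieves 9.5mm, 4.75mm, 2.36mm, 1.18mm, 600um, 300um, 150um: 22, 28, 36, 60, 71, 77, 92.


FM = sum(cumulative % retained) / 100
= 386 / 100
= 3.86

3.86


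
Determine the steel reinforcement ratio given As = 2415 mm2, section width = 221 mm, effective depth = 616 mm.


rho = As / (b * d)
= 2415 / (221 * 616)
= 0.0177

0.0177


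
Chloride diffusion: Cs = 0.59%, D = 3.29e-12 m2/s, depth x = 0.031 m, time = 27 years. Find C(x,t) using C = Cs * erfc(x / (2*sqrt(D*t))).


t_seconds = 27 * 365.25 * 24 * 3600 = 852055200.0 s
arg = 0.031 / (2 * sqrt(3.29e-12 * 852055200.0))
= 0.2928
erfc(0.2928) = 0.6789
C = 0.59 * 0.6789 = 0.4005%

0.4005


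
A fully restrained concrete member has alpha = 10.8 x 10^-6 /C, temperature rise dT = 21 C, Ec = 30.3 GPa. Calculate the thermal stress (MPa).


sigma = alpha * dT * Ec
= 10.8e-6 * 21 * 30.3 * 1000
= 6.872 MPa

6.872


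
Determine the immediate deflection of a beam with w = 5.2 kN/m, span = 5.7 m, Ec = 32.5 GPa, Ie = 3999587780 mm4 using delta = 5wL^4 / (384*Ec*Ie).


Convert: L = 5.7 m = 5700 mm, Ec = 32.5 GPa = 32500 MPa
delta = 5 * 5.2 * 5700^4 / (384 * 32500 * 3999587780)
= 0.55 mm

0.55


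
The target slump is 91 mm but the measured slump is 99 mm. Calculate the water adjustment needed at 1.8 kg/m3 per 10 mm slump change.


Difference = 91 - 99 = -8 mm
Water adjustment = -8 * 1.8 / 10 = -1.4 kg/m3

-1.4


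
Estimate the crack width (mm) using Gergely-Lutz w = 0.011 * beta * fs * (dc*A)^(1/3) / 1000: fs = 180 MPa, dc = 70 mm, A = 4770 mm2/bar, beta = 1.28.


w = 0.011 * beta * fs * (dc * A)^(1/3) / 1000
= 0.011 * 1.28 * 180 * (70 * 4770)^(1/3) / 1000
= 0.176 mm

0.176


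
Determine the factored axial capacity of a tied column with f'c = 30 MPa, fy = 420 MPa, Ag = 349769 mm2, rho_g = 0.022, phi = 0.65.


Ast = rho * Ag = 0.022 * 349769 = 7694.918 mm2
phi*Pn = 0.65 * 0.80 * (0.85 * 30 * (349769 - 7694.918) + 420 * 7694.918) / 1000
= 6216.47 kN

6216.47


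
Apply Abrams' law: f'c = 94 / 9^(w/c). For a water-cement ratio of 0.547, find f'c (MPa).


f'c = 94 / 9^0.547
= 94 / 3.326
= 28.26 MPa

28.26


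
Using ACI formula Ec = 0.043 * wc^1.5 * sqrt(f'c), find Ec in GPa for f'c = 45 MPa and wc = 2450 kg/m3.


Ec = 0.043 * 2450^1.5 * sqrt(45) / 1000
= 34.98 GPa

34.98


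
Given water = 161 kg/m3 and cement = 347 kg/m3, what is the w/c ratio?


w/c = water / cement
w/c = 161 / 347 = 0.464

0.464


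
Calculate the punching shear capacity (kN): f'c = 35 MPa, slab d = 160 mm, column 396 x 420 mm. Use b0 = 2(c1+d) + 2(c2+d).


b0 = 2*(396 + 160) + 2*(420 + 160) = 2272 mm
Vc = 0.33 * sqrt(35) * 2272 * 160 / 1000
= 709.7 kN

709.7


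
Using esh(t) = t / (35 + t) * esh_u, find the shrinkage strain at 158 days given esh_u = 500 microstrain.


esh(158) = 158 / (35 + 158) * 500
= 158 / 193 * 500
= 409.3 microstrain

409.3


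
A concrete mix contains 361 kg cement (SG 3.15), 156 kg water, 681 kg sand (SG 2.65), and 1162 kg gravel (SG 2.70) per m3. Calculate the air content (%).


Vol cement = 361 / (3.15 * 1000) = 0.114603 m3
Vol water = 156 / 1000 = 0.156 m3
Vol sand = 681 / (2.65 * 1000) = 0.256981 m3
Vol gravel = 1162 / (2.70 * 1000) = 0.43037 m3
Total solid + water volume = 0.957955 m3
Air = (1 - 0.957955) * 100 = 4.2%

4.2


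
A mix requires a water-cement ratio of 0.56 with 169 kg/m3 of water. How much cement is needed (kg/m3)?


Cement = water / (w/c)
= 169 / 0.56
= 301.8 kg/m3

301.8


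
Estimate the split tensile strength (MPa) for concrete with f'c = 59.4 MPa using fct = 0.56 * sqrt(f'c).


fct = 0.56 * sqrt(59.4)
= 0.56 * 7.707
= 4.316 MPa

4.316


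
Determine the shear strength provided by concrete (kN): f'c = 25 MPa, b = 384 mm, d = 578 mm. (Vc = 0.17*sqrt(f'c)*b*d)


Vc = 0.17 * sqrt(25) * 384 * 578 / 1000
= 188.66 kN

188.66


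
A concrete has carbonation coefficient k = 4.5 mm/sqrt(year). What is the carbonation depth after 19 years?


depth = k * sqrt(t)
= 4.5 * sqrt(19)
= 19.62 mm

19.62


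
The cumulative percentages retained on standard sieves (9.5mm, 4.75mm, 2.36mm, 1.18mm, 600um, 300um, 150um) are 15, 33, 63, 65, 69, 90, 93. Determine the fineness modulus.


FM = sum(cumulative % retained) / 100
= 428 / 100
= 4.28

4.28


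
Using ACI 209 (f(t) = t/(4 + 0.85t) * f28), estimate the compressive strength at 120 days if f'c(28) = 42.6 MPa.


f(120) = 120 / (4 + 0.85 * 120) * 42.6
= 120 / 106.0 * 42.6
= 48.23 MPa

48.23


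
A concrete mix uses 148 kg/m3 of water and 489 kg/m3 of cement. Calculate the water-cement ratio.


w/c = water / cement
w/c = 148 / 489 = 0.303

0.303


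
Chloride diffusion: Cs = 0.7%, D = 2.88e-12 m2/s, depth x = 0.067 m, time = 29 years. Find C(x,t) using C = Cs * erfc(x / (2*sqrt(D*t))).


t_seconds = 29 * 365.25 * 24 * 3600 = 915170400.0 s
arg = 0.067 / (2 * sqrt(2.88e-12 * 915170400.0))
= 0.6525
erfc(0.6525) = 0.3561
C = 0.7 * 0.3561 = 0.2493%

0.2493


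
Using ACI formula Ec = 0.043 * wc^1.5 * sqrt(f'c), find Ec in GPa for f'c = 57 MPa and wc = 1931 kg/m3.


Ec = 0.043 * 1931^1.5 * sqrt(57) / 1000
= 27.55 GPa

27.55


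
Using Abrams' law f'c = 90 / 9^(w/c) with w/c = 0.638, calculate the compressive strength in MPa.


f'c = 90 / 9^0.638
= 90 / 4.063
= 22.15 MPa

22.15


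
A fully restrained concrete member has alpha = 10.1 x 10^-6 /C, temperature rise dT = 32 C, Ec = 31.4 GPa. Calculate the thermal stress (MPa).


sigma = alpha * dT * Ec
= 10.1e-6 * 32 * 31.4 * 1000
= 10.148 MPa

10.148


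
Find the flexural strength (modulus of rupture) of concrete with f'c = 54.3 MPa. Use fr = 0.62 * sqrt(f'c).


fr = 0.62 * sqrt(54.3)
= 4.569 MPa

4.569


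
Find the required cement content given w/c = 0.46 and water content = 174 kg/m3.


Cement = water / (w/c)
= 174 / 0.46
= 378.3 kg/m3

378.3


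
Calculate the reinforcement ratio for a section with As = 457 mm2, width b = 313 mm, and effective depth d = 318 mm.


rho = As / (b * d)
= 457 / (313 * 318)
= 0.0046

0.0046


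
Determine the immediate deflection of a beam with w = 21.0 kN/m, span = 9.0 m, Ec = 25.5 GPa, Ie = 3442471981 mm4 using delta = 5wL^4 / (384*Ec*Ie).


Convert: L = 9.0 m = 9000 mm, Ec = 25.5 GPa = 25500 MPa
delta = 5 * 21.0 * 9000^4 / (384 * 25500 * 3442471981)
= 20.44 mm

20.44


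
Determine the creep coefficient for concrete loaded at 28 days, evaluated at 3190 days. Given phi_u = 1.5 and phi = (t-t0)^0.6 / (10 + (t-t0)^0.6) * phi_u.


dt = 3190 - 28 = 3162
phi = 3162^0.6 / (10 + 3162^0.6) * 1.5
= 1.39

1.39


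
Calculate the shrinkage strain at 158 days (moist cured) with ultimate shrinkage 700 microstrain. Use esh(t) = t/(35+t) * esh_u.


esh(158) = 158 / (35 + 158) * 700
= 158 / 193 * 700
= 573.1 microstrain

573.1


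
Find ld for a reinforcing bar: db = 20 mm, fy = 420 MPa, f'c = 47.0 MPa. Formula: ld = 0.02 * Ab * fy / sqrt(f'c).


Ab = pi * 20^2 / 4 = 314.159 mm2
ld = 0.02 * 314.159 * 420 / sqrt(47.0)
= 384.9 mm

384.9


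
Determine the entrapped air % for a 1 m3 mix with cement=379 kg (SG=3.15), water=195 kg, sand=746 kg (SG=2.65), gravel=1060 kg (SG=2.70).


Vol cement = 379 / (3.15 * 1000) = 0.120317 m3
Vol water = 195 / 1000 = 0.195 m3
Vol sand = 746 / (2.65 * 1000) = 0.281509 m3
Vol gravel = 1060 / (2.70 * 1000) = 0.392593 m3
Total solid + water volume = 0.989419 m3
Air = (1 - 0.989419) * 100 = 1.06%

1.06


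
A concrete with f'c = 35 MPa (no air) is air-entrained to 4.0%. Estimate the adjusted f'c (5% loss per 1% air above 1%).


Strength loss = (4.0 - 1) * 5 = 15.0%
f'c = 35 * (1 - 15.0/100)
= 29.75 MPa

29.75


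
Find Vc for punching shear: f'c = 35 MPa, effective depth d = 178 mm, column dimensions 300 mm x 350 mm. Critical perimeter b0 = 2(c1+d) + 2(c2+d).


b0 = 2*(300 + 178) + 2*(350 + 178) = 2012 mm
Vc = 0.33 * sqrt(35) * 2012 * 178 / 1000
= 699.19 kN

699.19


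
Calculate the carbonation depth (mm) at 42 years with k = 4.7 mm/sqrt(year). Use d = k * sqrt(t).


depth = k * sqrt(t)
= 4.7 * sqrt(42)
= 30.46 mm

30.46


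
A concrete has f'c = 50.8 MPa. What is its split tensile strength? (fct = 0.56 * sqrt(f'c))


fct = 0.56 * sqrt(50.8)
= 0.56 * 7.127
= 3.991 MPa

3.991


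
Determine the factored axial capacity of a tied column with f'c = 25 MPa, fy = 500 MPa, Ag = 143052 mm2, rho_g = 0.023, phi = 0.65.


Ast = rho * Ag = 0.023 * 143052 = 3290.196 mm2
phi*Pn = 0.65 * 0.80 * (0.85 * 25 * (143052 - 3290.196) + 500 * 3290.196) / 1000
= 2399.82 kN

2399.82


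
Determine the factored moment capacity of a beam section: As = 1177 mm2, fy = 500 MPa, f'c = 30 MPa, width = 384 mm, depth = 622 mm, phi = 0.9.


a = As * fy / (0.85 * f'c * b)
= 1177 * 500 / (0.85 * 30 * 384)
= 60.1001 mm
Mn = As * fy * (d - a/2) / 10^6
= 348.3626 kN-m
phi*Mn = 0.9 * 348.3626 = 313.53 kN-m

313.53


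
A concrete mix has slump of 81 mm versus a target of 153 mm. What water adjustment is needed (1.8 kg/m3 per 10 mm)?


Difference = 153 - 81 = 72 mm
Water adjustment = 72 * 1.8 / 10 = 13.0 kg/m3

13.0


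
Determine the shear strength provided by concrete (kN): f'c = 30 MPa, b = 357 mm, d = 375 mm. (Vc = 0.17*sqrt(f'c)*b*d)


Vc = 0.17 * sqrt(30) * 357 * 375 / 1000
= 124.65 kN

124.65


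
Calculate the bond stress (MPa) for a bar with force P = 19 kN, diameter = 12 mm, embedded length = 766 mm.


u = P / (pi * db * ld)
= 19 * 1000 / (pi * 12 * 766)
= 0.658 MPa

0.658


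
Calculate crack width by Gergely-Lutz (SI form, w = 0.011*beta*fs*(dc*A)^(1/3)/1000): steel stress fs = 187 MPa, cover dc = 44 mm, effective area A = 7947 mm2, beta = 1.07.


w = 0.011 * beta * fs * (dc * A)^(1/3) / 1000
= 0.011 * 1.07 * 187 * (44 * 7947)^(1/3) / 1000
= 0.155 mm

0.155


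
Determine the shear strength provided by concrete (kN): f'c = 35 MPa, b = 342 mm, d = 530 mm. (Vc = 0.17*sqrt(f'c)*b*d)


Vc = 0.17 * sqrt(35) * 342 * 530 / 1000
= 182.3 kN

182.3


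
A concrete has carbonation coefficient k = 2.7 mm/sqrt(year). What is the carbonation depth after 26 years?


depth = k * sqrt(t)
= 2.7 * sqrt(26)
= 13.77 mm

13.77


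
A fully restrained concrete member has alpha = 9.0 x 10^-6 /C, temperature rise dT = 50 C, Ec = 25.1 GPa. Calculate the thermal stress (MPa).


sigma = alpha * dT * Ec
= 9.0e-6 * 50 * 25.1 * 1000
= 11.295 MPa

11.295


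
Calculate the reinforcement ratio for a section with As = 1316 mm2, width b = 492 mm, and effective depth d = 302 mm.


rho = As / (b * d)
= 1316 / (492 * 302)
= 0.0089

0.0089


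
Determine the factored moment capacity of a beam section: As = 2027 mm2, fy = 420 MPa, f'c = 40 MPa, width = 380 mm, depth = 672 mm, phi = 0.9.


a = As * fy / (0.85 * f'c * b)
= 2027 * 420 / (0.85 * 40 * 380)
= 65.8932 mm
Mn = As * fy * (d - a/2) / 10^6
= 544.0517 kN-m
phi*Mn = 0.9 * 544.0517 = 489.65 kN-m

489.65


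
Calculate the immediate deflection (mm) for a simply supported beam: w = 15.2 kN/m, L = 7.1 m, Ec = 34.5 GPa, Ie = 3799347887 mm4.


Convert: L = 7.1 m = 7100 mm, Ec = 34.5 GPa = 34500 MPa
delta = 5 * 15.2 * 7100^4 / (384 * 34500 * 3799347887)
= 3.84 mm

3.84


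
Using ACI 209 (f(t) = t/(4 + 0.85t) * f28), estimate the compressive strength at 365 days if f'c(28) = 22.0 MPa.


f(365) = 365 / (4 + 0.85 * 365) * 22.0
= 365 / 314.25 * 22.0
= 25.55 MPa

25.55


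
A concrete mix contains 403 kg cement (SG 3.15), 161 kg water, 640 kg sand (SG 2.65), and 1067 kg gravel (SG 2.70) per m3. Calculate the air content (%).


Vol cement = 403 / (3.15 * 1000) = 0.127937 m3
Vol water = 161 / 1000 = 0.161 m3
Vol sand = 640 / (2.65 * 1000) = 0.241509 m3
Vol gravel = 1067 / (2.70 * 1000) = 0.395185 m3
Total solid + water volume = 0.925631 m3
Air = (1 - 0.925631) * 100 = 7.44%

7.44


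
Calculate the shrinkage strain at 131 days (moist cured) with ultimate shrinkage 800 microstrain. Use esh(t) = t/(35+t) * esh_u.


esh(131) = 131 / (35 + 131) * 800
= 131 / 166 * 800
= 631.3 microstrain

631.3


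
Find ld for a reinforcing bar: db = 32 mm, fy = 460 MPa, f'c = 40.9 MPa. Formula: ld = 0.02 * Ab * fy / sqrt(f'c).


Ab = pi * 32^2 / 4 = 804.248 mm2
ld = 0.02 * 804.248 * 460 / sqrt(40.9)
= 1157.0 mm

1157.0


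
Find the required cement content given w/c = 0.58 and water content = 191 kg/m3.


Cement = water / (w/c)
= 191 / 0.58
= 329.3 kg/m3

329.3


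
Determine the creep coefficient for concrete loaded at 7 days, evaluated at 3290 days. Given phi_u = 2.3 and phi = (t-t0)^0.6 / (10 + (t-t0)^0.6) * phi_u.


dt = 3290 - 7 = 3283
phi = 3283^0.6 / (10 + 3283^0.6) * 2.3
= 2.134

2.134


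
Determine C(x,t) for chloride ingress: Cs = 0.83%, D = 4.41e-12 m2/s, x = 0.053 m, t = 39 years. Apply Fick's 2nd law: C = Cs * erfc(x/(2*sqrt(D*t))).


t_seconds = 39 * 365.25 * 24 * 3600 = 1230746400.0 s
arg = 0.053 / (2 * sqrt(4.41e-12 * 1230746400.0))
= 0.3597
erfc(0.3597) = 0.611
C = 0.83 * 0.611 = 0.5071%

0.5071


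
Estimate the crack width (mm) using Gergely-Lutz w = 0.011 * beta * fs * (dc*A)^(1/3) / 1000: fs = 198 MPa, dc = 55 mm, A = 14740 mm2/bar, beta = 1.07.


w = 0.011 * beta * fs * (dc * A)^(1/3) / 1000
= 0.011 * 1.07 * 198 * (55 * 14740)^(1/3) / 1000
= 0.217 mm

0.217


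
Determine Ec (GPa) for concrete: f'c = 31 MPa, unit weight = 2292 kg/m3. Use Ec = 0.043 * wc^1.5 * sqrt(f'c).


Ec = 0.043 * 2292^1.5 * sqrt(31) / 1000
= 26.27 GPa

26.27


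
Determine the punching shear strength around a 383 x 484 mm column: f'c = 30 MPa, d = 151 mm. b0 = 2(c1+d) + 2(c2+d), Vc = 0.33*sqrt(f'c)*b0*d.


b0 = 2*(383 + 151) + 2*(484 + 151) = 2338 mm
Vc = 0.33 * sqrt(30) * 2338 * 151 / 1000
= 638.11 kN

638.11


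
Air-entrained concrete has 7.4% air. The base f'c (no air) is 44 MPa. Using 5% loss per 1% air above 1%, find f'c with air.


Strength loss = (7.4 - 1) * 5 = 32.0%
f'c = 44 * (1 - 32.0/100)
= 29.92 MPa

29.92


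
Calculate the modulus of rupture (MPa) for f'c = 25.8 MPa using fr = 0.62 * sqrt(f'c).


fr = 0.62 * sqrt(25.8)
= 3.149 MPa

3.149


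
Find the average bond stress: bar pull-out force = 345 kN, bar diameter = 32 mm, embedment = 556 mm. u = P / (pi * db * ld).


u = P / (pi * db * ld)
= 345 * 1000 / (pi * 32 * 556)
= 6.172 MPa

6.172


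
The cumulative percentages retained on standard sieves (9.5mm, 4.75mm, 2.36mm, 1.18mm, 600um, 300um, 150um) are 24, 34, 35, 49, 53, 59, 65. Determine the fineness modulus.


FM = sum(cumulative % retained) / 100
= 319 / 100
= 3.19

3.19


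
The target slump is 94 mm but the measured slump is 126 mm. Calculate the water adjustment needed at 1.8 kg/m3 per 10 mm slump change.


Difference = 94 - 126 = -32 mm
Water adjustment = -32 * 1.8 / 10 = -5.8 kg/m3

-5.8


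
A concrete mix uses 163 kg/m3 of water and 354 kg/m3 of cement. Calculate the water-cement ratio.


w/c = water / cement
w/c = 163 / 354 = 0.46

0.46


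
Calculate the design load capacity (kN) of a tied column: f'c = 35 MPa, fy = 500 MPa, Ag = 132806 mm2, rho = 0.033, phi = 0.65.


Ast = rho * Ag = 0.033 * 132806 = 4382.598 mm2
phi*Pn = 0.65 * 0.80 * (0.85 * 35 * (132806 - 4382.598) + 500 * 4382.598) / 1000
= 3126.19 kN

3126.19


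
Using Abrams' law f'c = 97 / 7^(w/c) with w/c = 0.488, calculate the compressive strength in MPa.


f'c = 97 / 7^0.488
= 97 / 2.585
= 37.53 MPa

37.53


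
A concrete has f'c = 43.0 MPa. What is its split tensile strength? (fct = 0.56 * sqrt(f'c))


fct = 0.56 * sqrt(43.0)
= 0.56 * 6.557
= 3.672 MPa

3.672


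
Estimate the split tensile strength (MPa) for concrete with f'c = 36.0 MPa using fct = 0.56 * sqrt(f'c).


fct = 0.56 * sqrt(36.0)
= 0.56 * 6.0
= 3.36 MPa

3.36


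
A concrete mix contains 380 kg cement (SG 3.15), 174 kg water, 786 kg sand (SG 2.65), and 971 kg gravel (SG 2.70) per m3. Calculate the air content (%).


Vol cement = 380 / (3.15 * 1000) = 0.120635 m3
Vol water = 174 / 1000 = 0.174 m3
Vol sand = 786 / (2.65 * 1000) = 0.296604 m3
Vol gravel = 971 / (2.70 * 1000) = 0.35963 m3
Total solid + water volume = 0.950868 m3
Air = (1 - 0.950868) * 100 = 4.91%

4.91


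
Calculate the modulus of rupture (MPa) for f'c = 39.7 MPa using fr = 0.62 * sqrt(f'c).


fr = 0.62 * sqrt(39.7)
= 3.906 MPa

3.906


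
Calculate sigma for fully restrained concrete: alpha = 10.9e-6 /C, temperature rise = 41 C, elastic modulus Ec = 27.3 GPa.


sigma = alpha * dT * Ec
= 10.9e-6 * 41 * 27.3 * 1000
= 12.2 MPa

12.2


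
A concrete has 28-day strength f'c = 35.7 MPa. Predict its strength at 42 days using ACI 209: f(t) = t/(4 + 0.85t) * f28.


f(42) = 42 / (4 + 0.85 * 42) * 35.7
= 42 / 39.7 * 35.7
= 37.77 MPa

37.77


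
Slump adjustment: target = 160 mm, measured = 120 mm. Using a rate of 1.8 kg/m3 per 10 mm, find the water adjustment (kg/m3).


Difference = 160 - 120 = 40 mm
Water adjustment = 40 * 1.8 / 10 = 7.2 kg/m3

7.2


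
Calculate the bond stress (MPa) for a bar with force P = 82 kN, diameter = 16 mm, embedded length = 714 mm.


u = P / (pi * db * ld)
= 82 * 1000 / (pi * 16 * 714)
= 2.285 MPa

2.285


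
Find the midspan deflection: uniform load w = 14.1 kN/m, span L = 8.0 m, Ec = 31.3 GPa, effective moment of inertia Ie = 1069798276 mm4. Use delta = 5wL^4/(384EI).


Convert: L = 8.0 m = 8000 mm, Ec = 31.3 GPa = 31300 MPa
delta = 5 * 14.1 * 8000^4 / (384 * 31300 * 1069798276)
= 22.46 mm

22.46


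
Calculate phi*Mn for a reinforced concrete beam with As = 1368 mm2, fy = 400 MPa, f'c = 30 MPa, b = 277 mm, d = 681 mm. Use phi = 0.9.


a = As * fy / (0.85 * f'c * b)
= 1368 * 400 / (0.85 * 30 * 277)
= 77.4687 mm
Mn = As * fy * (d - a/2) / 10^6
= 351.4478 kN-m
phi*Mn = 0.9 * 351.4478 = 316.3 kN-m

316.3


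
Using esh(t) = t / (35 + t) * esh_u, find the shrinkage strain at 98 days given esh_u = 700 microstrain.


esh(98) = 98 / (35 + 98) * 700
= 98 / 133 * 700
= 515.8 microstrain

515.8


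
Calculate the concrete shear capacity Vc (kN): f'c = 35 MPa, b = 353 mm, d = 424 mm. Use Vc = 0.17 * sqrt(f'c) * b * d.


Vc = 0.17 * sqrt(35) * 353 * 424 / 1000
= 150.53 kN

150.53


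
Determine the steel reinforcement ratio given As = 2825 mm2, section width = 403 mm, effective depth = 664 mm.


rho = As / (b * d)
= 2825 / (403 * 664)
= 0.0106

0.0106


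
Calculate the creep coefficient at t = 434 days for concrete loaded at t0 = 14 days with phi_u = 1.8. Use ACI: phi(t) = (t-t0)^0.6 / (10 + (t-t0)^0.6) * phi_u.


dt = 434 - 14 = 420
phi = 420^0.6 / (10 + 420^0.6) * 1.8
= 1.421

1.421


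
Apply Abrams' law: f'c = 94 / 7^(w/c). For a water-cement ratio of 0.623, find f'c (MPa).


f'c = 94 / 7^0.623
= 94 / 3.361
= 27.97 MPa

27.97


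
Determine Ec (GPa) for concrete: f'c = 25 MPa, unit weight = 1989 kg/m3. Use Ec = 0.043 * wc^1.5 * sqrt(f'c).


Ec = 0.043 * 1989^1.5 * sqrt(25) / 1000
= 19.07 GPa

19.07


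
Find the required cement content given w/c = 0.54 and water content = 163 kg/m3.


Cement = water / (w/c)
= 163 / 0.54
= 301.9 kg/m3

301.9


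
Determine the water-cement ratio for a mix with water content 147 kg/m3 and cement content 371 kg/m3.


w/c = water / cement
w/c = 147 / 371 = 0.396

0.396


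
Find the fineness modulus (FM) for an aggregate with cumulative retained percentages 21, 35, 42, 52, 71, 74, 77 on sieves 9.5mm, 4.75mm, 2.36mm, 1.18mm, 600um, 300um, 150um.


FM = sum(cumulative % retained) / 100
= 372 / 100
= 3.72

3.72


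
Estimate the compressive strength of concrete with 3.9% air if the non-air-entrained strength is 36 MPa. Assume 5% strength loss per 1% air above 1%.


Strength loss = (3.9 - 1) * 5 = 14.5%
f'c = 36 * (1 - 14.5/100)
= 30.78 MPa

30.78


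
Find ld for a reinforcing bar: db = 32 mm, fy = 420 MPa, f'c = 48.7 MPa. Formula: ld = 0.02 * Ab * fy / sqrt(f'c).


Ab = pi * 32^2 / 4 = 804.248 mm2
ld = 0.02 * 804.248 * 420 / sqrt(48.7)
= 968.1 mm

968.1


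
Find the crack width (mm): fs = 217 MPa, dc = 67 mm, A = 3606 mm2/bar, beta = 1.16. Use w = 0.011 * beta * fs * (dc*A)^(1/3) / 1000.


w = 0.011 * beta * fs * (dc * A)^(1/3) / 1000
= 0.011 * 1.16 * 217 * (67 * 3606)^(1/3) / 1000
= 0.172 mm

0.172


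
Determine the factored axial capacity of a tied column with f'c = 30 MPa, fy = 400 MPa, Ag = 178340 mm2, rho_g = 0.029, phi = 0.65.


Ast = rho * Ag = 0.029 * 178340 = 5171.86 mm2
phi*Pn = 0.65 * 0.80 * (0.85 * 30 * (178340 - 5171.86) + 400 * 5171.86) / 1000
= 3371.96 kN

3371.96


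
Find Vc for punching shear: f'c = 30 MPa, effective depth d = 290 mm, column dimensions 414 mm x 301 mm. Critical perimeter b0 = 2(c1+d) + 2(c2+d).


b0 = 2*(414 + 290) + 2*(301 + 290) = 2590 mm
Vc = 0.33 * sqrt(30) * 2590 * 290 / 1000
= 1357.6 kN

1357.6


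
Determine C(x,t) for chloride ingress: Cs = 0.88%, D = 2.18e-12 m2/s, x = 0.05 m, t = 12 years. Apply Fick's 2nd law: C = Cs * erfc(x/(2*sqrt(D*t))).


t_seconds = 12 * 365.25 * 24 * 3600 = 378691200.0 s
arg = 0.05 / (2 * sqrt(2.18e-12 * 378691200.0))
= 0.8701
erfc(0.8701) = 0.2185
C = 0.88 * 0.2185 = 0.1923%

0.1923


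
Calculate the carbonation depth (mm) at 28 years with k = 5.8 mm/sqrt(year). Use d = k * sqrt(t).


depth = k * sqrt(t)
= 5.8 * sqrt(28)
= 30.69 mm

30.69


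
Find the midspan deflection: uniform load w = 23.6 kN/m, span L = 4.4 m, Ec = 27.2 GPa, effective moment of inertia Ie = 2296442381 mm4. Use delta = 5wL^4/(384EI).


Convert: L = 4.4 m = 4400 mm, Ec = 27.2 GPa = 27200 MPa
delta = 5 * 23.6 * 4400^4 / (384 * 27200 * 2296442381)
= 1.84 mm

1.84


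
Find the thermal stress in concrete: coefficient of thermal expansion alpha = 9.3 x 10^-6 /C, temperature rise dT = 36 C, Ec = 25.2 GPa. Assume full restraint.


sigma = alpha * dT * Ec
= 9.3e-6 * 36 * 25.2 * 1000
= 8.437 MPa

8.437


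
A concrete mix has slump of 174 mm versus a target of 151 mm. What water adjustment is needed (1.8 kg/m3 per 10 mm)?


Difference = 151 - 174 = -23 mm
Water adjustment = -23 * 1.8 / 10 = -4.1 kg/m3

-4.1


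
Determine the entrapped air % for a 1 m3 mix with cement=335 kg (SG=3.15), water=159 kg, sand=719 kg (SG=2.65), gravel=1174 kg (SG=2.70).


Vol cement = 335 / (3.15 * 1000) = 0.106349 m3
Vol water = 159 / 1000 = 0.159 m3
Vol sand = 719 / (2.65 * 1000) = 0.271321 m3
Vol gravel = 1174 / (2.70 * 1000) = 0.434815 m3
Total solid + water volume = 0.971485 m3
Air = (1 - 0.971485) * 100 = 2.85%

2.85


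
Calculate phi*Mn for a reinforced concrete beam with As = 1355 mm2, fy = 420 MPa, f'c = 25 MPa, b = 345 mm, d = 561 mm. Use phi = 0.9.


a = As * fy / (0.85 * f'c * b)
= 1355 * 420 / (0.85 * 25 * 345)
= 77.6266 mm
Mn = As * fy * (d - a/2) / 10^6
= 297.1765 kN-m
phi*Mn = 0.9 * 297.1765 = 267.46 kN-m

267.46


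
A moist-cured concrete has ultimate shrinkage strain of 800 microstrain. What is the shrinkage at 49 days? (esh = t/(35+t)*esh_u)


esh(49) = 49 / (35 + 49) * 800
= 49 / 84 * 800
= 466.7 microstrain

466.7


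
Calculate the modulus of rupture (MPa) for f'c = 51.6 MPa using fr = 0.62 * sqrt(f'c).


fr = 0.62 * sqrt(51.6)
= 4.454 MPa

4.454


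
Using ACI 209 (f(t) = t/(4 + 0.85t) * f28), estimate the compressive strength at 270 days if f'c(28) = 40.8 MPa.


f(270) = 270 / (4 + 0.85 * 270) * 40.8
= 270 / 233.5 * 40.8
= 47.18 MPa

47.18


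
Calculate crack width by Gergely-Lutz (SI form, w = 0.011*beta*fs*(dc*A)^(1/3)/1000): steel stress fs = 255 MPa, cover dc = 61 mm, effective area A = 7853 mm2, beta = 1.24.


w = 0.011 * beta * fs * (dc * A)^(1/3) / 1000
= 0.011 * 1.24 * 255 * (61 * 7853)^(1/3) / 1000
= 0.272 mm

0.272


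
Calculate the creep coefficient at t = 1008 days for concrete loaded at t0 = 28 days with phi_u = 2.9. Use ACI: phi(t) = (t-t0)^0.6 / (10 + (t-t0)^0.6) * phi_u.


dt = 1008 - 28 = 980
phi = 980^0.6 / (10 + 980^0.6) * 2.9
= 2.499

2.499


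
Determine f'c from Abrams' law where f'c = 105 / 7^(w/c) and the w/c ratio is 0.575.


f'c = 105 / 7^0.575
= 105 / 3.061
= 34.3 MPa

34.3


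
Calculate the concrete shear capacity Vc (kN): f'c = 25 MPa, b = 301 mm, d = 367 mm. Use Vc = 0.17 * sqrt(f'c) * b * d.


Vc = 0.17 * sqrt(25) * 301 * 367 / 1000
= 93.9 kN

93.9


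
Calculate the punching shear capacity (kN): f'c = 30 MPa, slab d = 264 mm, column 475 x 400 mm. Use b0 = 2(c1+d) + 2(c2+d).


b0 = 2*(475 + 264) + 2*(400 + 264) = 2806 mm
Vc = 0.33 * sqrt(30) * 2806 * 264 / 1000
= 1338.96 kN

1338.96


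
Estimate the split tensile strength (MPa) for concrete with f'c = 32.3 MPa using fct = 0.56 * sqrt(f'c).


fct = 0.56 * sqrt(32.3)
= 0.56 * 5.683
= 3.183 MPa

3.183


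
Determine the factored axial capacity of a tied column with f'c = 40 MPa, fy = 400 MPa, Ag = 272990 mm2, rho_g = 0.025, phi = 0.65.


Ast = rho * Ag = 0.025 * 272990 = 6824.75 mm2
phi*Pn = 0.65 * 0.80 * (0.85 * 40 * (272990 - 6824.75) + 400 * 6824.75) / 1000
= 6125.35 kN

6125.35


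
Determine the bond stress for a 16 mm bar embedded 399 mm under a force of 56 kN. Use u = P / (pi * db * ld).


u = P / (pi * db * ld)
= 56 * 1000 / (pi * 16 * 399)
= 2.792 MPa

2.792
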